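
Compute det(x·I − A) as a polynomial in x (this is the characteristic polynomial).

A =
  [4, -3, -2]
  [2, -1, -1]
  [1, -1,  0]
x^3 - 3*x^2 + 3*x - 1

Expanding det(x·I − A) (e.g. by cofactor expansion or by noting that A is similar to its Jordan form J, which has the same characteristic polynomial as A) gives
  χ_A(x) = x^3 - 3*x^2 + 3*x - 1
which factors as (x - 1)^3. The eigenvalues (with algebraic multiplicities) are λ = 1 with multiplicity 3.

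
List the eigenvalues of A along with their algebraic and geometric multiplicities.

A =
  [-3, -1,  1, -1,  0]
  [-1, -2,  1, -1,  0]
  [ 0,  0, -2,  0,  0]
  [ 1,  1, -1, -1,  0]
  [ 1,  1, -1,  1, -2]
λ = -2: alg = 5, geom = 3

Step 1 — factor the characteristic polynomial to read off the algebraic multiplicities:
  χ_A(x) = (x + 2)^5

Step 2 — compute geometric multiplicities via the rank-nullity identity g(λ) = n − rank(A − λI):
  rank(A − (-2)·I) = 2, so dim ker(A − (-2)·I) = n − 2 = 3

Summary:
  λ = -2: algebraic multiplicity = 5, geometric multiplicity = 3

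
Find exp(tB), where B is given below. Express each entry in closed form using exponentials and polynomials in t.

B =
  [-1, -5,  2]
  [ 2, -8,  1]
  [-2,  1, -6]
e^{tB} =
  [t^2*exp(-5*t) + 4*t*exp(-5*t) + exp(-5*t), -3*t^2*exp(-5*t)/2 - 5*t*exp(-5*t), t^2*exp(-5*t)/2 + 2*t*exp(-5*t)]
  [2*t*exp(-5*t), -3*t*exp(-5*t) + exp(-5*t), t*exp(-5*t)]
  [-2*t^2*exp(-5*t) - 2*t*exp(-5*t), 3*t^2*exp(-5*t) + t*exp(-5*t), -t^2*exp(-5*t) - t*exp(-5*t) + exp(-5*t)]

Strategy: write B = P · J · P⁻¹ where J is a Jordan canonical form, so e^{tB} = P · e^{tJ} · P⁻¹, and e^{tJ} can be computed block-by-block.

B has Jordan form
J =
  [-5,  1,  0]
  [ 0, -5,  1]
  [ 0,  0, -5]
(up to reordering of blocks).

Per-block formulas:
  For a 3×3 Jordan block J_3(-5): exp(t · J_3(-5)) = e^(-5t)·(I + t·N + (t^2/2)·N^2), where N is the 3×3 nilpotent shift.

After assembling e^{tJ} and conjugating by P, we get:

e^{tB} =
  [t^2*exp(-5*t) + 4*t*exp(-5*t) + exp(-5*t), -3*t^2*exp(-5*t)/2 - 5*t*exp(-5*t), t^2*exp(-5*t)/2 + 2*t*exp(-5*t)]
  [2*t*exp(-5*t), -3*t*exp(-5*t) + exp(-5*t), t*exp(-5*t)]
  [-2*t^2*exp(-5*t) - 2*t*exp(-5*t), 3*t^2*exp(-5*t) + t*exp(-5*t), -t^2*exp(-5*t) - t*exp(-5*t) + exp(-5*t)]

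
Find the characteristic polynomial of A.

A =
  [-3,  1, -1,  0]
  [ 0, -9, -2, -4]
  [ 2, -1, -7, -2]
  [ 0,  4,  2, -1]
x^4 + 20*x^3 + 150*x^2 + 500*x + 625

Expanding det(x·I − A) (e.g. by cofactor expansion or by noting that A is similar to its Jordan form J, which has the same characteristic polynomial as A) gives
  χ_A(x) = x^4 + 20*x^3 + 150*x^2 + 500*x + 625
which factors as (x + 5)^4. The eigenvalues (with algebraic multiplicities) are λ = -5 with multiplicity 4.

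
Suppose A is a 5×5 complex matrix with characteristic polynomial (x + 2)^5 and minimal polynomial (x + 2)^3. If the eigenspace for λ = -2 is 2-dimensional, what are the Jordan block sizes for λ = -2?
Block sizes for λ = -2: [3, 2]

Step 1 — from the characteristic polynomial, algebraic multiplicity of λ = -2 is 5. From dim ker(A − (-2)·I) = 2, there are exactly 2 Jordan blocks for λ = -2.
Step 2 — from the minimal polynomial, the factor (x + 2)^3 tells us the largest block for λ = -2 has size 3.
Step 3 — with total size 5, 2 blocks, and largest block 3, the block sizes (in nonincreasing order) are [3, 2].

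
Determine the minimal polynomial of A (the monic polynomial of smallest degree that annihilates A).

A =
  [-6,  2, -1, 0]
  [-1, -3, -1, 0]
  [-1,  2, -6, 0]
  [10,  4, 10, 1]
x^3 + 9*x^2 + 15*x - 25

The characteristic polynomial is χ_A(x) = (x - 1)*(x + 5)^3, so the eigenvalues are known. The minimal polynomial is
  m_A(x) = Π_λ (x − λ)^{k_λ}
where k_λ is the size of the *largest* Jordan block for λ (equivalently, the smallest k with (A − λI)^k v = 0 for every generalised eigenvector v of λ).

  λ = -5: largest Jordan block has size 2, contributing (x + 5)^2
  λ = 1: largest Jordan block has size 1, contributing (x − 1)

So m_A(x) = (x - 1)*(x + 5)^2 = x^3 + 9*x^2 + 15*x - 25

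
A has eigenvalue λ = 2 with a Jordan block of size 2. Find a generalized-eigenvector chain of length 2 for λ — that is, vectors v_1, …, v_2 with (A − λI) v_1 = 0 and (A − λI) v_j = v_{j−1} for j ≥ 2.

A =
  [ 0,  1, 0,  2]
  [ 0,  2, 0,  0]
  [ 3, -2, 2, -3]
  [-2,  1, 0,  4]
A Jordan chain for λ = 2 of length 2:
v_1 = (-2, 0, 3, -2)ᵀ
v_2 = (1, 0, 0, 0)ᵀ

Let N = A − (2)·I. We want v_2 with N^2 v_2 = 0 but N^1 v_2 ≠ 0; then v_{j-1} := N · v_j for j = 2, …, 2.

Pick v_2 = (1, 0, 0, 0)ᵀ.
Then v_1 = N · v_2 = (-2, 0, 3, -2)ᵀ.

Sanity check: (A − (2)·I) v_1 = (0, 0, 0, 0)ᵀ = 0. ✓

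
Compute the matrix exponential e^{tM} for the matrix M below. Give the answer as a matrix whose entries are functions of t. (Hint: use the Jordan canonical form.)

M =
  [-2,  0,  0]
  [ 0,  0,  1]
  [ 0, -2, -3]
e^{tM} =
  [exp(-2*t), 0, 0]
  [0, 2*exp(-t) - exp(-2*t), exp(-t) - exp(-2*t)]
  [0, -2*exp(-t) + 2*exp(-2*t), -exp(-t) + 2*exp(-2*t)]

Strategy: write M = P · J · P⁻¹ where J is a Jordan canonical form, so e^{tM} = P · e^{tJ} · P⁻¹, and e^{tJ} can be computed block-by-block.

M has Jordan form
J =
  [-2,  0,  0]
  [ 0, -2,  0]
  [ 0,  0, -1]
(up to reordering of blocks).

Per-block formulas:
  For a 1×1 block at λ = -1: exp(t · [-1]) = [e^(-1t)].
  For a 1×1 block at λ = -2: exp(t · [-2]) = [e^(-2t)].

After assembling e^{tJ} and conjugating by P, we get:

e^{tM} =
  [exp(-2*t), 0, 0]
  [0, 2*exp(-t) - exp(-2*t), exp(-t) - exp(-2*t)]
  [0, -2*exp(-t) + 2*exp(-2*t), -exp(-t) + 2*exp(-2*t)]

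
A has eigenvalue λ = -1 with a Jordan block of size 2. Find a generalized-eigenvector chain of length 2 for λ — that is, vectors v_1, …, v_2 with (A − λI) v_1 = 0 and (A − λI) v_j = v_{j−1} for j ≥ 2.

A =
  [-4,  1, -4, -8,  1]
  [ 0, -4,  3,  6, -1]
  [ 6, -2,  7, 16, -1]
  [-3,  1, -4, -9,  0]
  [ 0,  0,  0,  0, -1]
A Jordan chain for λ = -1 of length 2:
v_1 = (1, -1, -1, 0, 0)ᵀ
v_2 = (0, 0, 0, 0, 1)ᵀ

Let N = A − (-1)·I. We want v_2 with N^2 v_2 = 0 but N^1 v_2 ≠ 0; then v_{j-1} := N · v_j for j = 2, …, 2.

Pick v_2 = (0, 0, 0, 0, 1)ᵀ.
Then v_1 = N · v_2 = (1, -1, -1, 0, 0)ᵀ.

Sanity check: (A − (-1)·I) v_1 = (0, 0, 0, 0, 0)ᵀ = 0. ✓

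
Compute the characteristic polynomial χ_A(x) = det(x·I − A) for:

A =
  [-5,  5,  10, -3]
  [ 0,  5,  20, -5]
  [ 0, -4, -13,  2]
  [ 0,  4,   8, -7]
x^4 + 20*x^3 + 150*x^2 + 500*x + 625

Expanding det(x·I − A) (e.g. by cofactor expansion or by noting that A is similar to its Jordan form J, which has the same characteristic polynomial as A) gives
  χ_A(x) = x^4 + 20*x^3 + 150*x^2 + 500*x + 625
which factors as (x + 5)^4. The eigenvalues (with algebraic multiplicities) are λ = -5 with multiplicity 4.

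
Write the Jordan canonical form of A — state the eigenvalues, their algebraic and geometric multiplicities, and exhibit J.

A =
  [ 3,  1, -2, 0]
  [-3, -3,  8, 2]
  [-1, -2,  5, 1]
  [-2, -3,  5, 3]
J_2(2) ⊕ J_2(2)

The characteristic polynomial is
  det(x·I − A) = x^4 - 8*x^3 + 24*x^2 - 32*x + 16 = (x - 2)^4

Eigenvalues and multiplicities (the geometric multiplicity of λ is n − rank(A − λI), which equals the number of Jordan blocks for λ):
  λ = 2: algebraic multiplicity = 4, geometric multiplicity = 2

Determining the block sizes for each eigenvalue:
  λ = 2: with am = 4 and gm = 2, the partition is not yet determined (e.g. several partitions of 4 into 2 parts exist). Let N = A − (2)·I. Computing rank(N^1) = 2, rank(N^2) = 0; the number of blocks of size ≥ j is rank(N^{j−1}) − rank(N^j), giving [2, 2]. So we have 2 block(s) of size 2 → block sizes [2, 2]

Assembling the blocks gives a Jordan form
J =
  [2, 1, 0, 0]
  [0, 2, 0, 0]
  [0, 0, 2, 1]
  [0, 0, 0, 2]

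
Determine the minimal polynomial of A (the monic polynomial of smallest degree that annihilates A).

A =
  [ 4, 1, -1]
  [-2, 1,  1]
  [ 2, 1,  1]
x^2 - 4*x + 4

The characteristic polynomial is χ_A(x) = (x - 2)^3, so the eigenvalues are known. The minimal polynomial is
  m_A(x) = Π_λ (x − λ)^{k_λ}
where k_λ is the size of the *largest* Jordan block for λ (equivalently, the smallest k with (A − λI)^k v = 0 for every generalised eigenvector v of λ).

  λ = 2: largest Jordan block has size 2, contributing (x − 2)^2

So m_A(x) = (x - 2)^2 = x^2 - 4*x + 4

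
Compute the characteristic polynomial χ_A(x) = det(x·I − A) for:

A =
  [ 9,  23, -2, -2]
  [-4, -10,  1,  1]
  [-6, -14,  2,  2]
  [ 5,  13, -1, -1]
x^4

Expanding det(x·I − A) (e.g. by cofactor expansion or by noting that A is similar to its Jordan form J, which has the same characteristic polynomial as A) gives
  χ_A(x) = x^4
which factors as x^4. The eigenvalues (with algebraic multiplicities) are λ = 0 with multiplicity 4.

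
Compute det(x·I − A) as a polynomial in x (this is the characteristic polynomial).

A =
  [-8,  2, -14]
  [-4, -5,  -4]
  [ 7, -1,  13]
x^3 - 27*x - 54

Expanding det(x·I − A) (e.g. by cofactor expansion or by noting that A is similar to its Jordan form J, which has the same characteristic polynomial as A) gives
  χ_A(x) = x^3 - 27*x - 54
which factors as (x - 6)*(x + 3)^2. The eigenvalues (with algebraic multiplicities) are λ = -3 with multiplicity 2, λ = 6 with multiplicity 1.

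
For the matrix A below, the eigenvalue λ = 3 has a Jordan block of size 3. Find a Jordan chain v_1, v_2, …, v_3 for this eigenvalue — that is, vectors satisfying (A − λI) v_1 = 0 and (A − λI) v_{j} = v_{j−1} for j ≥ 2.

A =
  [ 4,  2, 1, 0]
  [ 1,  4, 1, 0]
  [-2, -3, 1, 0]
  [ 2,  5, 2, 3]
A Jordan chain for λ = 3 of length 3:
v_1 = (1, 0, -1, 3)ᵀ
v_2 = (1, 1, -2, 2)ᵀ
v_3 = (1, 0, 0, 0)ᵀ

Let N = A − (3)·I. We want v_3 with N^3 v_3 = 0 but N^2 v_3 ≠ 0; then v_{j-1} := N · v_j for j = 3, …, 2.

Pick v_3 = (1, 0, 0, 0)ᵀ.
Then v_2 = N · v_3 = (1, 1, -2, 2)ᵀ.
Then v_1 = N · v_2 = (1, 0, -1, 3)ᵀ.

Sanity check: (A − (3)·I) v_1 = (0, 0, 0, 0)ᵀ = 0. ✓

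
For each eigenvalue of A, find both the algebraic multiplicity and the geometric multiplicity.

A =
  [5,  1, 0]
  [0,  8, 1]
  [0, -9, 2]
λ = 5: alg = 3, geom = 1

Step 1 — factor the characteristic polynomial to read off the algebraic multiplicities:
  χ_A(x) = (x - 5)^3

Step 2 — compute geometric multiplicities via the rank-nullity identity g(λ) = n − rank(A − λI):
  rank(A − (5)·I) = 2, so dim ker(A − (5)·I) = n − 2 = 1

Summary:
  λ = 5: algebraic multiplicity = 3, geometric multiplicity = 1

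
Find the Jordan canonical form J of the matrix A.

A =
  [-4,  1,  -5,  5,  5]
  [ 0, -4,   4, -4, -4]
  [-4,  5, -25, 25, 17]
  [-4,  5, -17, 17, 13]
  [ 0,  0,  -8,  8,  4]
J_2(-4) ⊕ J_1(-4) ⊕ J_1(0) ⊕ J_1(0)

The characteristic polynomial is
  det(x·I − A) = x^5 + 12*x^4 + 48*x^3 + 64*x^2 = x^2*(x + 4)^3

Eigenvalues and multiplicities (the geometric multiplicity of λ is n − rank(A − λI), which equals the number of Jordan blocks for λ):
  λ = -4: algebraic multiplicity = 3, geometric multiplicity = 2
  λ = 0: algebraic multiplicity = 2, geometric multiplicity = 2

Determining the block sizes for each eigenvalue:
  λ = -4: 2 blocks summing to 3 forces exactly one block of size 2 and the rest size 1 → block sizes [2, 1]
  λ = 0: gm = am = 2, so every block has size 1 → block sizes [1, 1]

Assembling the blocks gives a Jordan form
J =
  [-4,  1,  0, 0, 0]
  [ 0, -4,  0, 0, 0]
  [ 0,  0, -4, 0, 0]
  [ 0,  0,  0, 0, 0]
  [ 0,  0,  0, 0, 0]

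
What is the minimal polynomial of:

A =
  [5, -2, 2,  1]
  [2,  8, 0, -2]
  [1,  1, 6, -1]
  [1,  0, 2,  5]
x^2 - 12*x + 36

The characteristic polynomial is χ_A(x) = (x - 6)^4, so the eigenvalues are known. The minimal polynomial is
  m_A(x) = Π_λ (x − λ)^{k_λ}
where k_λ is the size of the *largest* Jordan block for λ (equivalently, the smallest k with (A − λI)^k v = 0 for every generalised eigenvector v of λ).

  λ = 6: largest Jordan block has size 2, contributing (x − 6)^2

So m_A(x) = (x - 6)^2 = x^2 - 12*x + 36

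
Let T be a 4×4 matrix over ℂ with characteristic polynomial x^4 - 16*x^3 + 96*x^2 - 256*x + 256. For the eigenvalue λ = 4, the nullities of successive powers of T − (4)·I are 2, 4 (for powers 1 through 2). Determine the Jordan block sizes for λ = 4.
Block sizes for λ = 4: [2, 2]

From the dimensions of kernels of powers, the number of Jordan blocks of size at least j is d_j − d_{j−1} where d_j = dim ker(N^j) (with d_0 = 0). Computing the differences gives [2, 2].
The number of blocks of size exactly k is (#blocks of size ≥ k) − (#blocks of size ≥ k + 1), so the partition is: 2 block(s) of size 2.
In nonincreasing order the block sizes are [2, 2].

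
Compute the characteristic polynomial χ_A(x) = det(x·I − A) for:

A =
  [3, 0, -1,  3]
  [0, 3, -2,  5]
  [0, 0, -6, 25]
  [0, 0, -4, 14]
x^4 - 14*x^3 + 73*x^2 - 168*x + 144

Expanding det(x·I − A) (e.g. by cofactor expansion or by noting that A is similar to its Jordan form J, which has the same characteristic polynomial as A) gives
  χ_A(x) = x^4 - 14*x^3 + 73*x^2 - 168*x + 144
which factors as (x - 4)^2*(x - 3)^2. The eigenvalues (with algebraic multiplicities) are λ = 3 with multiplicity 2, λ = 4 with multiplicity 2.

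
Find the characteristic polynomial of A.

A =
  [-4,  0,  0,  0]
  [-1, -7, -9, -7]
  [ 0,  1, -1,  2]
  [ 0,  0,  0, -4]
x^4 + 16*x^3 + 96*x^2 + 256*x + 256

Expanding det(x·I − A) (e.g. by cofactor expansion or by noting that A is similar to its Jordan form J, which has the same characteristic polynomial as A) gives
  χ_A(x) = x^4 + 16*x^3 + 96*x^2 + 256*x + 256
which factors as (x + 4)^4. The eigenvalues (with algebraic multiplicities) are λ = -4 with multiplicity 4.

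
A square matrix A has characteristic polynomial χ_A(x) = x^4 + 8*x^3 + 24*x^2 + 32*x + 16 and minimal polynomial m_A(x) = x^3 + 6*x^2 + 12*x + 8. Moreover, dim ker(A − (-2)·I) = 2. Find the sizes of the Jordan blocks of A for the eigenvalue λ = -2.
Block sizes for λ = -2: [3, 1]

Step 1 — from the characteristic polynomial, algebraic multiplicity of λ = -2 is 4. From dim ker(A − (-2)·I) = 2, there are exactly 2 Jordan blocks for λ = -2.
Step 2 — from the minimal polynomial, the factor (x + 2)^3 tells us the largest block for λ = -2 has size 3.
Step 3 — with total size 4, 2 blocks, and largest block 3, the block sizes (in nonincreasing order) are [3, 1].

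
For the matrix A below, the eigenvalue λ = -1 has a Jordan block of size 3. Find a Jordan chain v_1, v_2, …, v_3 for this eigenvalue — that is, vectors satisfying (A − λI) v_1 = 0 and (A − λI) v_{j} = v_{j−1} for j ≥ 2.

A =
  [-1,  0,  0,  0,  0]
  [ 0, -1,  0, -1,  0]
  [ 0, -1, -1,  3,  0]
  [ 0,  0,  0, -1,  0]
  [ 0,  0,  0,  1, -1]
A Jordan chain for λ = -1 of length 3:
v_1 = (0, 0, 1, 0, 0)ᵀ
v_2 = (0, -1, 3, 0, 1)ᵀ
v_3 = (0, 0, 0, 1, 0)ᵀ

Let N = A − (-1)·I. We want v_3 with N^3 v_3 = 0 but N^2 v_3 ≠ 0; then v_{j-1} := N · v_j for j = 3, …, 2.

Pick v_3 = (0, 0, 0, 1, 0)ᵀ.
Then v_2 = N · v_3 = (0, -1, 3, 0, 1)ᵀ.
Then v_1 = N · v_2 = (0, 0, 1, 0, 0)ᵀ.

Sanity check: (A − (-1)·I) v_1 = (0, 0, 0, 0, 0)ᵀ = 0. ✓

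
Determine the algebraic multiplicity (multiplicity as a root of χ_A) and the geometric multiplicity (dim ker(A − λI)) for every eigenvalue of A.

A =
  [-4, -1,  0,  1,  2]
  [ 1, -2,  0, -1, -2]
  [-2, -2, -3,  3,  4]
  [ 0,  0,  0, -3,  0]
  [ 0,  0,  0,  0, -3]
λ = -3: alg = 5, geom = 3

Step 1 — factor the characteristic polynomial to read off the algebraic multiplicities:
  χ_A(x) = (x + 3)^5

Step 2 — compute geometric multiplicities via the rank-nullity identity g(λ) = n − rank(A − λI):
  rank(A − (-3)·I) = 2, so dim ker(A − (-3)·I) = n − 2 = 3

Summary:
  λ = -3: algebraic multiplicity = 5, geometric multiplicity = 3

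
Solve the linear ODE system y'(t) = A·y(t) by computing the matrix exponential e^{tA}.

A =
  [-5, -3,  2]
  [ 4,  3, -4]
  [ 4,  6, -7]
e^{tA} =
  [-2*t*exp(-3*t) + exp(-3*t), -3*t*exp(-3*t), 2*t*exp(-3*t)]
  [4*t*exp(-3*t), 6*t*exp(-3*t) + exp(-3*t), -4*t*exp(-3*t)]
  [4*t*exp(-3*t), 6*t*exp(-3*t), -4*t*exp(-3*t) + exp(-3*t)]

Strategy: write A = P · J · P⁻¹ where J is a Jordan canonical form, so e^{tA} = P · e^{tJ} · P⁻¹, and e^{tJ} can be computed block-by-block.

A has Jordan form
J =
  [-3,  1,  0]
  [ 0, -3,  0]
  [ 0,  0, -3]
(up to reordering of blocks).

Per-block formulas:
  For a 2×2 Jordan block J_2(-3): exp(t · J_2(-3)) = e^(-3t)·(I + t·N), where N is the 2×2 nilpotent shift.
  For a 1×1 block at λ = -3: exp(t · [-3]) = [e^(-3t)].

After assembling e^{tJ} and conjugating by P, we get:

e^{tA} =
  [-2*t*exp(-3*t) + exp(-3*t), -3*t*exp(-3*t), 2*t*exp(-3*t)]
  [4*t*exp(-3*t), 6*t*exp(-3*t) + exp(-3*t), -4*t*exp(-3*t)]
  [4*t*exp(-3*t), 6*t*exp(-3*t), -4*t*exp(-3*t) + exp(-3*t)]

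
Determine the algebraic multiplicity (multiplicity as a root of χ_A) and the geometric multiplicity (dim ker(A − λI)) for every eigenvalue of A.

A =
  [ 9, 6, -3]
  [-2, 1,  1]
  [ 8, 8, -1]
λ = 3: alg = 3, geom = 2

Step 1 — factor the characteristic polynomial to read off the algebraic multiplicities:
  χ_A(x) = (x - 3)^3

Step 2 — compute geometric multiplicities via the rank-nullity identity g(λ) = n − rank(A − λI):
  rank(A − (3)·I) = 1, so dim ker(A − (3)·I) = n − 1 = 2

Summary:
  λ = 3: algebraic multiplicity = 3, geometric multiplicity = 2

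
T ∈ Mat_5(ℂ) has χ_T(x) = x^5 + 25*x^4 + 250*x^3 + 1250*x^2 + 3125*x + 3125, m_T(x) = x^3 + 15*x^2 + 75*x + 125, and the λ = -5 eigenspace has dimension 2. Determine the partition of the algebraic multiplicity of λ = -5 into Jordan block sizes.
Block sizes for λ = -5: [3, 2]

Step 1 — from the characteristic polynomial, algebraic multiplicity of λ = -5 is 5. From dim ker(T − (-5)·I) = 2, there are exactly 2 Jordan blocks for λ = -5.
Step 2 — from the minimal polynomial, the factor (x + 5)^3 tells us the largest block for λ = -5 has size 3.
Step 3 — with total size 5, 2 blocks, and largest block 3, the block sizes (in nonincreasing order) are [3, 2].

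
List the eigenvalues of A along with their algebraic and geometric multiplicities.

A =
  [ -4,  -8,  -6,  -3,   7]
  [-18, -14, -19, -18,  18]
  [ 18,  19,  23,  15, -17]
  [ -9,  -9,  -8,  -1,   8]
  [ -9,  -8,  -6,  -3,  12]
λ = -4: alg = 1, geom = 1; λ = 5: alg = 4, geom = 2

Step 1 — factor the characteristic polynomial to read off the algebraic multiplicities:
  χ_A(x) = (x - 5)^4*(x + 4)

Step 2 — compute geometric multiplicities via the rank-nullity identity g(λ) = n − rank(A − λI):
  rank(A − (-4)·I) = 4, so dim ker(A − (-4)·I) = n − 4 = 1
  rank(A − (5)·I) = 3, so dim ker(A − (5)·I) = n − 3 = 2

Summary:
  λ = -4: algebraic multiplicity = 1, geometric multiplicity = 1
  λ = 5: algebraic multiplicity = 4, geometric multiplicity = 2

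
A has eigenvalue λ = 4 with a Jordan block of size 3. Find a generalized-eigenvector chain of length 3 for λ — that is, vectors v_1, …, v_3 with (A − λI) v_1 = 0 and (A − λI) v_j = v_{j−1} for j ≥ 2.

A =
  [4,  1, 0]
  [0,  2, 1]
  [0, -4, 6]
A Jordan chain for λ = 4 of length 3:
v_1 = (-2, 0, 0)ᵀ
v_2 = (1, -2, -4)ᵀ
v_3 = (0, 1, 0)ᵀ

Let N = A − (4)·I. We want v_3 with N^3 v_3 = 0 but N^2 v_3 ≠ 0; then v_{j-1} := N · v_j for j = 3, …, 2.

Pick v_3 = (0, 1, 0)ᵀ.
Then v_2 = N · v_3 = (1, -2, -4)ᵀ.
Then v_1 = N · v_2 = (-2, 0, 0)ᵀ.

Sanity check: (A − (4)·I) v_1 = (0, 0, 0)ᵀ = 0. ✓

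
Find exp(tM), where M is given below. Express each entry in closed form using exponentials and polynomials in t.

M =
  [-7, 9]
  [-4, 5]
e^{tM} =
  [-6*t*exp(-t) + exp(-t), 9*t*exp(-t)]
  [-4*t*exp(-t), 6*t*exp(-t) + exp(-t)]

Strategy: write M = P · J · P⁻¹ where J is a Jordan canonical form, so e^{tM} = P · e^{tJ} · P⁻¹, and e^{tJ} can be computed block-by-block.

M has Jordan form
J =
  [-1,  1]
  [ 0, -1]
(up to reordering of blocks).

Per-block formulas:
  For a 2×2 Jordan block J_2(-1): exp(t · J_2(-1)) = e^(-1t)·(I + t·N), where N is the 2×2 nilpotent shift.

After assembling e^{tJ} and conjugating by P, we get:

e^{tM} =
  [-6*t*exp(-t) + exp(-t), 9*t*exp(-t)]
  [-4*t*exp(-t), 6*t*exp(-t) + exp(-t)]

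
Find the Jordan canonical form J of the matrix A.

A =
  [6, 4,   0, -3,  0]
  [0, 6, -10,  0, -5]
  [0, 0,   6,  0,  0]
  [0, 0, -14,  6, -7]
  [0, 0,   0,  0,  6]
J_3(6) ⊕ J_1(6) ⊕ J_1(6)

The characteristic polynomial is
  det(x·I − A) = x^5 - 30*x^4 + 360*x^3 - 2160*x^2 + 6480*x - 7776 = (x - 6)^5

Eigenvalues and multiplicities (the geometric multiplicity of λ is n − rank(A − λI), which equals the number of Jordan blocks for λ):
  λ = 6: algebraic multiplicity = 5, geometric multiplicity = 3

Determining the block sizes for each eigenvalue:
  λ = 6: with am = 5 and gm = 3, the partition is not yet determined (e.g. several partitions of 5 into 3 parts exist). Let N = A − (6)·I. Computing rank(N^1) = 2, rank(N^2) = 1, rank(N^3) = 0; the number of blocks of size ≥ j is rank(N^{j−1}) − rank(N^j), giving [3, 1, 1]. So we have 1 block(s) of size 3, 2 block(s) of size 1 → block sizes [3, 1, 1]

Assembling the blocks gives a Jordan form
J =
  [6, 1, 0, 0, 0]
  [0, 6, 1, 0, 0]
  [0, 0, 6, 0, 0]
  [0, 0, 0, 6, 0]
  [0, 0, 0, 0, 6]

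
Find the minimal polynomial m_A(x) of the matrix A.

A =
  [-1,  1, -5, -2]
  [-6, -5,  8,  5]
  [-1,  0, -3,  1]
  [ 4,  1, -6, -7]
x^2 + 8*x + 16

The characteristic polynomial is χ_A(x) = (x + 4)^4, so the eigenvalues are known. The minimal polynomial is
  m_A(x) = Π_λ (x − λ)^{k_λ}
where k_λ is the size of the *largest* Jordan block for λ (equivalently, the smallest k with (A − λI)^k v = 0 for every generalised eigenvector v of λ).

  λ = -4: largest Jordan block has size 2, contributing (x + 4)^2

So m_A(x) = (x + 4)^2 = x^2 + 8*x + 16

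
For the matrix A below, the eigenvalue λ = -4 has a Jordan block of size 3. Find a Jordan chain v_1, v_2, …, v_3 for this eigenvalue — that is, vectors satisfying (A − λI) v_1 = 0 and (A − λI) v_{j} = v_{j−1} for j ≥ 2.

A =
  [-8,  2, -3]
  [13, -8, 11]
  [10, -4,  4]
A Jordan chain for λ = -4 of length 3:
v_1 = (12, 6, -12)ᵀ
v_2 = (-4, 13, 10)ᵀ
v_3 = (1, 0, 0)ᵀ

Let N = A − (-4)·I. We want v_3 with N^3 v_3 = 0 but N^2 v_3 ≠ 0; then v_{j-1} := N · v_j for j = 3, …, 2.

Pick v_3 = (1, 0, 0)ᵀ.
Then v_2 = N · v_3 = (-4, 13, 10)ᵀ.
Then v_1 = N · v_2 = (12, 6, -12)ᵀ.

Sanity check: (A − (-4)·I) v_1 = (0, 0, 0)ᵀ = 0. ✓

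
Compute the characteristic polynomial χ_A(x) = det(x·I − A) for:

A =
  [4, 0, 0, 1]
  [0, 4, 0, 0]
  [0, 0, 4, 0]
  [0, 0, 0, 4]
x^4 - 16*x^3 + 96*x^2 - 256*x + 256

Expanding det(x·I − A) (e.g. by cofactor expansion or by noting that A is similar to its Jordan form J, which has the same characteristic polynomial as A) gives
  χ_A(x) = x^4 - 16*x^3 + 96*x^2 - 256*x + 256
which factors as (x - 4)^4. The eigenvalues (with algebraic multiplicities) are λ = 4 with multiplicity 4.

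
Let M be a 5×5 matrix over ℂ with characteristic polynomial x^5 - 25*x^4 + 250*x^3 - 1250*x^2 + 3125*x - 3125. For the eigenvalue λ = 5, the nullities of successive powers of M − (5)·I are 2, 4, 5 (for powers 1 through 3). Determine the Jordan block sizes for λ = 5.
Block sizes for λ = 5: [3, 2]

From the dimensions of kernels of powers, the number of Jordan blocks of size at least j is d_j − d_{j−1} where d_j = dim ker(N^j) (with d_0 = 0). Computing the differences gives [2, 2, 1].
The number of blocks of size exactly k is (#blocks of size ≥ k) − (#blocks of size ≥ k + 1), so the partition is: 1 block(s) of size 2, 1 block(s) of size 3.
In nonincreasing order the block sizes are [3, 2].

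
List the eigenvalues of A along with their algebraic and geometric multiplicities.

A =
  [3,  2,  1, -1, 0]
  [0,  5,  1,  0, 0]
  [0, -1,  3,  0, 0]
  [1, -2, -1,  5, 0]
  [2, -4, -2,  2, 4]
λ = 4: alg = 5, geom = 3

Step 1 — factor the characteristic polynomial to read off the algebraic multiplicities:
  χ_A(x) = (x - 4)^5

Step 2 — compute geometric multiplicities via the rank-nullity identity g(λ) = n − rank(A − λI):
  rank(A − (4)·I) = 2, so dim ker(A − (4)·I) = n − 2 = 3

Summary:
  λ = 4: algebraic multiplicity = 5, geometric multiplicity = 3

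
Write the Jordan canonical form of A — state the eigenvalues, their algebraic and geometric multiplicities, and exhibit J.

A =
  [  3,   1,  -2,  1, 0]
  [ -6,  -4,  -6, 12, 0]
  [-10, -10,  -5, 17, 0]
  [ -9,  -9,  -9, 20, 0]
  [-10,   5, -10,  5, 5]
J_1(2) ⊕ J_1(2) ⊕ J_2(5) ⊕ J_1(5)

The characteristic polynomial is
  det(x·I − A) = x^5 - 19*x^4 + 139*x^3 - 485*x^2 + 800*x - 500 = (x - 5)^3*(x - 2)^2

Eigenvalues and multiplicities (the geometric multiplicity of λ is n − rank(A − λI), which equals the number of Jordan blocks for λ):
  λ = 2: algebraic multiplicity = 2, geometric multiplicity = 2
  λ = 5: algebraic multiplicity = 3, geometric multiplicity = 2

Determining the block sizes for each eigenvalue:
  λ = 2: gm = am = 2, so every block has size 1 → block sizes [1, 1]
  λ = 5: 2 blocks summing to 3 forces exactly one block of size 2 and the rest size 1 → block sizes [2, 1]

Assembling the blocks gives a Jordan form
J =
  [2, 0, 0, 0, 0]
  [0, 2, 0, 0, 0]
  [0, 0, 5, 1, 0]
  [0, 0, 0, 5, 0]
  [0, 0, 0, 0, 5]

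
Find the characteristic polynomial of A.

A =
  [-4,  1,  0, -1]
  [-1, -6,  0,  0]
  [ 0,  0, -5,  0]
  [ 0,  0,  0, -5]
x^4 + 20*x^3 + 150*x^2 + 500*x + 625

Expanding det(x·I − A) (e.g. by cofactor expansion or by noting that A is similar to its Jordan form J, which has the same characteristic polynomial as A) gives
  χ_A(x) = x^4 + 20*x^3 + 150*x^2 + 500*x + 625
which factors as (x + 5)^4. The eigenvalues (with algebraic multiplicities) are λ = -5 with multiplicity 4.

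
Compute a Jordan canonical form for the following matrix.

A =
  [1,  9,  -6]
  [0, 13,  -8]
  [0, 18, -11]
J_2(1) ⊕ J_1(1)

The characteristic polynomial is
  det(x·I − A) = x^3 - 3*x^2 + 3*x - 1 = (x - 1)^3

Eigenvalues and multiplicities (the geometric multiplicity of λ is n − rank(A − λI), which equals the number of Jordan blocks for λ):
  λ = 1: algebraic multiplicity = 3, geometric multiplicity = 2

Determining the block sizes for each eigenvalue:
  λ = 1: 2 blocks summing to 3 forces exactly one block of size 2 and the rest size 1 → block sizes [2, 1]

Assembling the blocks gives a Jordan form
J =
  [1, 1, 0]
  [0, 1, 0]
  [0, 0, 1]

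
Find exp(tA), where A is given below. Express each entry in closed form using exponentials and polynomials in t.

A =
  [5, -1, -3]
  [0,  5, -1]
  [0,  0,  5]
e^{tA} =
  [exp(5*t), -t*exp(5*t), t^2*exp(5*t)/2 - 3*t*exp(5*t)]
  [0, exp(5*t), -t*exp(5*t)]
  [0, 0, exp(5*t)]

Strategy: write A = P · J · P⁻¹ where J is a Jordan canonical form, so e^{tA} = P · e^{tJ} · P⁻¹, and e^{tJ} can be computed block-by-block.

A has Jordan form
J =
  [5, 1, 0]
  [0, 5, 1]
  [0, 0, 5]
(up to reordering of blocks).

Per-block formulas:
  For a 3×3 Jordan block J_3(5): exp(t · J_3(5)) = e^(5t)·(I + t·N + (t^2/2)·N^2), where N is the 3×3 nilpotent shift.

After assembling e^{tJ} and conjugating by P, we get:

e^{tA} =
  [exp(5*t), -t*exp(5*t), t^2*exp(5*t)/2 - 3*t*exp(5*t)]
  [0, exp(5*t), -t*exp(5*t)]
  [0, 0, exp(5*t)]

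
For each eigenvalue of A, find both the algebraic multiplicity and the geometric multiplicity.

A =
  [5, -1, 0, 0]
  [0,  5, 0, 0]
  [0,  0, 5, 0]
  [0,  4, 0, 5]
λ = 5: alg = 4, geom = 3

Step 1 — factor the characteristic polynomial to read off the algebraic multiplicities:
  χ_A(x) = (x - 5)^4

Step 2 — compute geometric multiplicities via the rank-nullity identity g(λ) = n − rank(A − λI):
  rank(A − (5)·I) = 1, so dim ker(A − (5)·I) = n − 1 = 3

Summary:
  λ = 5: algebraic multiplicity = 4, geometric multiplicity = 3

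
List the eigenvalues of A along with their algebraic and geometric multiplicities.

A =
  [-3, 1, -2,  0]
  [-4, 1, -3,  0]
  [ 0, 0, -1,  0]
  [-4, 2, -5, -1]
λ = -1: alg = 4, geom = 2

Step 1 — factor the characteristic polynomial to read off the algebraic multiplicities:
  χ_A(x) = (x + 1)^4

Step 2 — compute geometric multiplicities via the rank-nullity identity g(λ) = n − rank(A − λI):
  rank(A − (-1)·I) = 2, so dim ker(A − (-1)·I) = n − 2 = 2

Summary:
  λ = -1: algebraic multiplicity = 4, geometric multiplicity = 2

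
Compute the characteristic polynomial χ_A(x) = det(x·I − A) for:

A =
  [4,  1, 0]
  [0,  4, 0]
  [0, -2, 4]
x^3 - 12*x^2 + 48*x - 64

Expanding det(x·I − A) (e.g. by cofactor expansion or by noting that A is similar to its Jordan form J, which has the same characteristic polynomial as A) gives
  χ_A(x) = x^3 - 12*x^2 + 48*x - 64
which factors as (x - 4)^3. The eigenvalues (with algebraic multiplicities) are λ = 4 with multiplicity 3.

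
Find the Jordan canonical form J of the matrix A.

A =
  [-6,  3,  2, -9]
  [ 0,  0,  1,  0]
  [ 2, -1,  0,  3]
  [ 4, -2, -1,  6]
J_3(0) ⊕ J_1(0)

The characteristic polynomial is
  det(x·I − A) = x^4

Eigenvalues and multiplicities (the geometric multiplicity of λ is n − rank(A − λI), which equals the number of Jordan blocks for λ):
  λ = 0: algebraic multiplicity = 4, geometric multiplicity = 2

Determining the block sizes for each eigenvalue:
  λ = 0: with am = 4 and gm = 2, the partition is not yet determined (e.g. several partitions of 4 into 2 parts exist). Let N = A − (0)·I. Computing rank(N^1) = 2, rank(N^2) = 1, rank(N^3) = 0; the number of blocks of size ≥ j is rank(N^{j−1}) − rank(N^j), giving [2, 1, 1]. So we have 1 block(s) of size 3, 1 block(s) of size 1 → block sizes [3, 1]

Assembling the blocks gives a Jordan form
J =
  [0, 1, 0, 0]
  [0, 0, 1, 0]
  [0, 0, 0, 0]
  [0, 0, 0, 0]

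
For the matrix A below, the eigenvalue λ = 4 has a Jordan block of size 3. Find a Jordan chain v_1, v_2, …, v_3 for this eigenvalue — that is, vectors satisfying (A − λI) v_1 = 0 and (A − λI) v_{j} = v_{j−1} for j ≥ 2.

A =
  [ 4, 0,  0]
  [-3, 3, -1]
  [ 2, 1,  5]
A Jordan chain for λ = 4 of length 3:
v_1 = (0, 1, -1)ᵀ
v_2 = (0, -3, 2)ᵀ
v_3 = (1, 0, 0)ᵀ

Let N = A − (4)·I. We want v_3 with N^3 v_3 = 0 but N^2 v_3 ≠ 0; then v_{j-1} := N · v_j for j = 3, …, 2.

Pick v_3 = (1, 0, 0)ᵀ.
Then v_2 = N · v_3 = (0, -3, 2)ᵀ.
Then v_1 = N · v_2 = (0, 1, -1)ᵀ.

Sanity check: (A − (4)·I) v_1 = (0, 0, 0)ᵀ = 0. ✓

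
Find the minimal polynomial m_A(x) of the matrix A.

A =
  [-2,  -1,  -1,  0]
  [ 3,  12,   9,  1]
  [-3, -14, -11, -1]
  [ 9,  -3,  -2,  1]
x^4 - 8*x^2 + 16

The characteristic polynomial is χ_A(x) = (x - 2)^2*(x + 2)^2, so the eigenvalues are known. The minimal polynomial is
  m_A(x) = Π_λ (x − λ)^{k_λ}
where k_λ is the size of the *largest* Jordan block for λ (equivalently, the smallest k with (A − λI)^k v = 0 for every generalised eigenvector v of λ).

  λ = -2: largest Jordan block has size 2, contributing (x + 2)^2
  λ = 2: largest Jordan block has size 2, contributing (x − 2)^2

So m_A(x) = (x - 2)^2*(x + 2)^2 = x^4 - 8*x^2 + 16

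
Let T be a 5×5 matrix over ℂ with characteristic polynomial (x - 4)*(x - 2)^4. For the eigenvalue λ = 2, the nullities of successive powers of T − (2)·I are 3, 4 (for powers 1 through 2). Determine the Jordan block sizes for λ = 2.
Block sizes for λ = 2: [2, 1, 1]

From the dimensions of kernels of powers, the number of Jordan blocks of size at least j is d_j − d_{j−1} where d_j = dim ker(N^j) (with d_0 = 0). Computing the differences gives [3, 1].
The number of blocks of size exactly k is (#blocks of size ≥ k) − (#blocks of size ≥ k + 1), so the partition is: 2 block(s) of size 1, 1 block(s) of size 2.
In nonincreasing order the block sizes are [2, 1, 1].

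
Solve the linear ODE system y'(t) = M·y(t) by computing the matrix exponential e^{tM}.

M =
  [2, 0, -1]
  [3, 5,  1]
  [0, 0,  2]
e^{tM} =
  [exp(2*t), 0, -t*exp(2*t)]
  [exp(5*t) - exp(2*t), exp(5*t), t*exp(2*t)]
  [0, 0, exp(2*t)]

Strategy: write M = P · J · P⁻¹ where J is a Jordan canonical form, so e^{tM} = P · e^{tJ} · P⁻¹, and e^{tJ} can be computed block-by-block.

M has Jordan form
J =
  [2, 1, 0]
  [0, 2, 0]
  [0, 0, 5]
(up to reordering of blocks).

Per-block formulas:
  For a 2×2 Jordan block J_2(2): exp(t · J_2(2)) = e^(2t)·(I + t·N), where N is the 2×2 nilpotent shift.
  For a 1×1 block at λ = 5: exp(t · [5]) = [e^(5t)].

After assembling e^{tJ} and conjugating by P, we get:

e^{tM} =
  [exp(2*t), 0, -t*exp(2*t)]
  [exp(5*t) - exp(2*t), exp(5*t), t*exp(2*t)]
  [0, 0, exp(2*t)]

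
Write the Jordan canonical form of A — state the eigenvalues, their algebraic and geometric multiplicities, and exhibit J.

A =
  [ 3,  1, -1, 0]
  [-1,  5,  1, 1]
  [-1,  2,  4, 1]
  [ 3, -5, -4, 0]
J_2(3) ⊕ J_2(3)

The characteristic polynomial is
  det(x·I − A) = x^4 - 12*x^3 + 54*x^2 - 108*x + 81 = (x - 3)^4

Eigenvalues and multiplicities (the geometric multiplicity of λ is n − rank(A − λI), which equals the number of Jordan blocks for λ):
  λ = 3: algebraic multiplicity = 4, geometric multiplicity = 2

Determining the block sizes for each eigenvalue:
  λ = 3: with am = 4 and gm = 2, the partition is not yet determined (e.g. several partitions of 4 into 2 parts exist). Let N = A − (3)·I. Computing rank(N^1) = 2, rank(N^2) = 0; the number of blocks of size ≥ j is rank(N^{j−1}) − rank(N^j), giving [2, 2]. So we have 2 block(s) of size 2 → block sizes [2, 2]

Assembling the blocks gives a Jordan form
J =
  [3, 1, 0, 0]
  [0, 3, 0, 0]
  [0, 0, 3, 1]
  [0, 0, 0, 3]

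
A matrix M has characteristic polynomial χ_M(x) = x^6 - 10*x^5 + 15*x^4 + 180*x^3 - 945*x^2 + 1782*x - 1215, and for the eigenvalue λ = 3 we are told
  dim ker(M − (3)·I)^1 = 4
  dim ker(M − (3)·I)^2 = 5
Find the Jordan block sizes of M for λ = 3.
Block sizes for λ = 3: [2, 1, 1, 1]

From the dimensions of kernels of powers, the number of Jordan blocks of size at least j is d_j − d_{j−1} where d_j = dim ker(N^j) (with d_0 = 0). Computing the differences gives [4, 1].
The number of blocks of size exactly k is (#blocks of size ≥ k) − (#blocks of size ≥ k + 1), so the partition is: 3 block(s) of size 1, 1 block(s) of size 2.
In nonincreasing order the block sizes are [2, 1, 1, 1].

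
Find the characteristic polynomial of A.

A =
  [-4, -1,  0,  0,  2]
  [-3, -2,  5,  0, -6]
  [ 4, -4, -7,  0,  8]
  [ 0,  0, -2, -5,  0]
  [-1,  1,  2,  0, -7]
x^5 + 25*x^4 + 250*x^3 + 1250*x^2 + 3125*x + 3125

Expanding det(x·I − A) (e.g. by cofactor expansion or by noting that A is similar to its Jordan form J, which has the same characteristic polynomial as A) gives
  χ_A(x) = x^5 + 25*x^4 + 250*x^3 + 1250*x^2 + 3125*x + 3125
which factors as (x + 5)^5. The eigenvalues (with algebraic multiplicities) are λ = -5 with multiplicity 5.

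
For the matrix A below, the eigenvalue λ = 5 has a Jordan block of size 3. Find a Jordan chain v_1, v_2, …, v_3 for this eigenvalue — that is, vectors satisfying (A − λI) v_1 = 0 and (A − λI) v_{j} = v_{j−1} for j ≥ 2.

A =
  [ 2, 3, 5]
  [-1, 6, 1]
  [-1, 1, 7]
A Jordan chain for λ = 5 of length 3:
v_1 = (1, 1, 0)ᵀ
v_2 = (-3, -1, -1)ᵀ
v_3 = (1, 0, 0)ᵀ

Let N = A − (5)·I. We want v_3 with N^3 v_3 = 0 but N^2 v_3 ≠ 0; then v_{j-1} := N · v_j for j = 3, …, 2.

Pick v_3 = (1, 0, 0)ᵀ.
Then v_2 = N · v_3 = (-3, -1, -1)ᵀ.
Then v_1 = N · v_2 = (1, 1, 0)ᵀ.

Sanity check: (A − (5)·I) v_1 = (0, 0, 0)ᵀ = 0. ✓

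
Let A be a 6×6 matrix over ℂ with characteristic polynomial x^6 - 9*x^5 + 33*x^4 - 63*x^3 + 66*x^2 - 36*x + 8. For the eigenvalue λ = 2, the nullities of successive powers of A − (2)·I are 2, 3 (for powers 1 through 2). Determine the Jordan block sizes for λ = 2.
Block sizes for λ = 2: [2, 1]

From the dimensions of kernels of powers, the number of Jordan blocks of size at least j is d_j − d_{j−1} where d_j = dim ker(N^j) (with d_0 = 0). Computing the differences gives [2, 1].
The number of blocks of size exactly k is (#blocks of size ≥ k) − (#blocks of size ≥ k + 1), so the partition is: 1 block(s) of size 1, 1 block(s) of size 2.
In nonincreasing order the block sizes are [2, 1].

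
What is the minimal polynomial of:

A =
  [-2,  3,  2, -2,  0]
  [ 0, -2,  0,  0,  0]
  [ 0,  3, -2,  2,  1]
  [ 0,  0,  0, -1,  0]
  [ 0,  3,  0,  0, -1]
x^3 + 5*x^2 + 8*x + 4

The characteristic polynomial is χ_A(x) = (x + 1)^2*(x + 2)^3, so the eigenvalues are known. The minimal polynomial is
  m_A(x) = Π_λ (x − λ)^{k_λ}
where k_λ is the size of the *largest* Jordan block for λ (equivalently, the smallest k with (A − λI)^k v = 0 for every generalised eigenvector v of λ).

  λ = -2: largest Jordan block has size 2, contributing (x + 2)^2
  λ = -1: largest Jordan block has size 1, contributing (x + 1)

So m_A(x) = (x + 1)*(x + 2)^2 = x^3 + 5*x^2 + 8*x + 4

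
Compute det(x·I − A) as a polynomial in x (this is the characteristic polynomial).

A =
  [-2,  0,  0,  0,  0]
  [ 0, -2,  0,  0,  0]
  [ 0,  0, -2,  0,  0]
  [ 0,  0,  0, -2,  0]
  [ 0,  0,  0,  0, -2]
x^5 + 10*x^4 + 40*x^3 + 80*x^2 + 80*x + 32

Expanding det(x·I − A) (e.g. by cofactor expansion or by noting that A is similar to its Jordan form J, which has the same characteristic polynomial as A) gives
  χ_A(x) = x^5 + 10*x^4 + 40*x^3 + 80*x^2 + 80*x + 32
which factors as (x + 2)^5. The eigenvalues (with algebraic multiplicities) are λ = -2 with multiplicity 5.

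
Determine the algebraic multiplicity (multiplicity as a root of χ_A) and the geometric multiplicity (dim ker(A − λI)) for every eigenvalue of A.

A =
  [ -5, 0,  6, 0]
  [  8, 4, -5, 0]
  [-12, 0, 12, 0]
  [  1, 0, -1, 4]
λ = 3: alg = 1, geom = 1; λ = 4: alg = 3, geom = 2

Step 1 — factor the characteristic polynomial to read off the algebraic multiplicities:
  χ_A(x) = (x - 4)^3*(x - 3)

Step 2 — compute geometric multiplicities via the rank-nullity identity g(λ) = n − rank(A − λI):
  rank(A − (3)·I) = 3, so dim ker(A − (3)·I) = n − 3 = 1
  rank(A − (4)·I) = 2, so dim ker(A − (4)·I) = n − 2 = 2

Summary:
  λ = 3: algebraic multiplicity = 1, geometric multiplicity = 1
  λ = 4: algebraic multiplicity = 3, geometric multiplicity = 2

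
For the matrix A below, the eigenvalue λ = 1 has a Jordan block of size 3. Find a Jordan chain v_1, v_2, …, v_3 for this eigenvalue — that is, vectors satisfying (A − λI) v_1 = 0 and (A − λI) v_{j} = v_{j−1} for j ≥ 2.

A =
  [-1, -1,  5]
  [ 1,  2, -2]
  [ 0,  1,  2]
A Jordan chain for λ = 1 of length 3:
v_1 = (3, -1, 1)ᵀ
v_2 = (-2, 1, 0)ᵀ
v_3 = (1, 0, 0)ᵀ

Let N = A − (1)·I. We want v_3 with N^3 v_3 = 0 but N^2 v_3 ≠ 0; then v_{j-1} := N · v_j for j = 3, …, 2.

Pick v_3 = (1, 0, 0)ᵀ.
Then v_2 = N · v_3 = (-2, 1, 0)ᵀ.
Then v_1 = N · v_2 = (3, -1, 1)ᵀ.

Sanity check: (A − (1)·I) v_1 = (0, 0, 0)ᵀ = 0. ✓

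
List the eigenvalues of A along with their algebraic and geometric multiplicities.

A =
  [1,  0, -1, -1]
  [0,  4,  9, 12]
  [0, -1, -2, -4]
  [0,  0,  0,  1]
λ = 1: alg = 4, geom = 2

Step 1 — factor the characteristic polynomial to read off the algebraic multiplicities:
  χ_A(x) = (x - 1)^4

Step 2 — compute geometric multiplicities via the rank-nullity identity g(λ) = n − rank(A − λI):
  rank(A − (1)·I) = 2, so dim ker(A − (1)·I) = n − 2 = 2

Summary:
  λ = 1: algebraic multiplicity = 4, geometric multiplicity = 2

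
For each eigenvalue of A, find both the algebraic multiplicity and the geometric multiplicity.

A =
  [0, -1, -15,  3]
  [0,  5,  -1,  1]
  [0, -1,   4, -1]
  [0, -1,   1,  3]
λ = 0: alg = 1, geom = 1; λ = 4: alg = 3, geom = 1

Step 1 — factor the characteristic polynomial to read off the algebraic multiplicities:
  χ_A(x) = x*(x - 4)^3

Step 2 — compute geometric multiplicities via the rank-nullity identity g(λ) = n − rank(A − λI):
  rank(A − (0)·I) = 3, so dim ker(A − (0)·I) = n − 3 = 1
  rank(A − (4)·I) = 3, so dim ker(A − (4)·I) = n − 3 = 1

Summary:
  λ = 0: algebraic multiplicity = 1, geometric multiplicity = 1
  λ = 4: algebraic multiplicity = 3, geometric multiplicity = 1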